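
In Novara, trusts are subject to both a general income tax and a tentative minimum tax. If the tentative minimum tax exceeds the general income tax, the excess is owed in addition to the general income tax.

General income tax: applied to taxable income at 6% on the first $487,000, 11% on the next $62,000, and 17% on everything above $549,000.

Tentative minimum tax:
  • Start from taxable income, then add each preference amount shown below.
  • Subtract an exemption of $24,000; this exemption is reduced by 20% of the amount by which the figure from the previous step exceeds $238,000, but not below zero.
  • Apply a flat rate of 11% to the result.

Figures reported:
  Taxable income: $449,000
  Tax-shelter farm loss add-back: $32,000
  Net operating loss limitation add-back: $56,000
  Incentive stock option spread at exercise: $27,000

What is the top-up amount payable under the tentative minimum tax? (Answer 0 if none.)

Tentative minimum tax:
  Adjusted income: $449,000 + $32,000 + $56,000 + $27,000 = $564,000
  Exemption: 20% × ($564,000 − $238,000) = $65,200 ≥ $24,000, so the exemption is fully phased out
  Base: $564,000 − $0 = $564,000
  $564,000 × 11% = $62,040

General income tax:
  $449,000 × 6% = $26,940

Excess of tentative minimum tax over general income tax: $62,040 − $26,940 = $35,100.

$35,100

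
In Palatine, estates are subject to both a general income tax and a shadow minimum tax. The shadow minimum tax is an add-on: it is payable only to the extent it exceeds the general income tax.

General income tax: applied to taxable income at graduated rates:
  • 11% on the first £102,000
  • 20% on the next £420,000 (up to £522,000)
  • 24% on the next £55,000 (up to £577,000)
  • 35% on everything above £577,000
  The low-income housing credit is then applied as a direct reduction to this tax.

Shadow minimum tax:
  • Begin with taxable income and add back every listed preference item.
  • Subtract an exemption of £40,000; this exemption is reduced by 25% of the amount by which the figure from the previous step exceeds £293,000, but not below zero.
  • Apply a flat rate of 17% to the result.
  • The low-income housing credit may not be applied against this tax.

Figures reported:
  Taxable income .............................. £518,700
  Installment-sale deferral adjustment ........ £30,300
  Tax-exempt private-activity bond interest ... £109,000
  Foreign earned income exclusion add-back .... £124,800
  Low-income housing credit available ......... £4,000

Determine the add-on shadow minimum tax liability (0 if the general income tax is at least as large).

Shadow minimum tax:
  Adjusted income: £518,700 + £30,300 + £109,000 + £124,800 = £782,800
  Exemption: 25% × (£782,800 − £293,000) = £122,450 ≥ £40,000, so the exemption is fully phased out
  Base: £782,800 − £0 = £782,800
  £782,800 × 17% = £133,076

General income tax:
  £102,000 × 11% = £11,220
  £416,700 × 20% = £83,340
  → £94,560
  Less low-income housing credit £4,000 → £90,560

Excess of shadow minimum tax over general income tax: £133,076 − £90,560 = £42,516.

£42,516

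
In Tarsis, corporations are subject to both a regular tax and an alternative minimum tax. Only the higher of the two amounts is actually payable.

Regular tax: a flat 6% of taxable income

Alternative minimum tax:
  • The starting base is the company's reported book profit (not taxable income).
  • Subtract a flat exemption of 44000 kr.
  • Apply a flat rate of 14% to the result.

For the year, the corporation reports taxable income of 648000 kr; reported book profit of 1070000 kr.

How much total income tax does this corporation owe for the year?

Alternative minimum tax:
  Base (reported book profit): 1070000 kr
  Less exemption 44000 kr → base 1026000 kr
  1026000 kr × 14% = 143640 kr

Regular tax:
  648000 kr × 6% = 38880 kr

143640 kr > 38880 kr, so the alternative minimum tax is the binding amount.

143640 kr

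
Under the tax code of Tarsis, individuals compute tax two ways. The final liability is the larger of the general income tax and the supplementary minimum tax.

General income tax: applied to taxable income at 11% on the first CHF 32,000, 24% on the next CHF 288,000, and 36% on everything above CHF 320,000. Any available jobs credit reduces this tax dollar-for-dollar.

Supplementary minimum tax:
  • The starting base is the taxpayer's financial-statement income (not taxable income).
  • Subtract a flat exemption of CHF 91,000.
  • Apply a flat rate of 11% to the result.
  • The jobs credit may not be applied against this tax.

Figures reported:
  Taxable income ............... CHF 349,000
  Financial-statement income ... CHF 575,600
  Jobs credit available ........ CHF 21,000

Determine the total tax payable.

CHF 62,080

General income tax:
  CHF 32,000 × 11% = CHF 3,520
  CHF 288,000 × 24% = CHF 69,120
  CHF 29,000 × 36% = CHF 10,440
  → CHF 83,080
  Less jobs credit CHF 21,000 → CHF 62,080

Supplementary minimum tax:
  Base (financial-statement income): CHF 575,600
  Less exemption CHF 91,000 → base CHF 484,600
  CHF 484,600 × 11% = CHF 53,306

CHF 62,080 > CHF 53,306, so the general income tax governs.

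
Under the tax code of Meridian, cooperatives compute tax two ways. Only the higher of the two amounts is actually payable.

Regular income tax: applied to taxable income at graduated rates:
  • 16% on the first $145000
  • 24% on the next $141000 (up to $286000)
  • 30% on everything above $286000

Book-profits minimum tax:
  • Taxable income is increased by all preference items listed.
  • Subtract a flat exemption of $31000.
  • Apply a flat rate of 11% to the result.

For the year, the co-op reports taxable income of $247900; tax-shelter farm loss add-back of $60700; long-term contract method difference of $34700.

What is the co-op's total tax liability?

Regular income tax:
  $145000 × 16% = $23200
  $102900 × 24% = $24696
  → $47896

Book-profits minimum tax:
  Adjusted income: $247900 + $60700 + $34700 = $343300
  Less exemption $31000 → base $312300
  $312300 × 11% = $34353

$47896 > $34353, so the regular income tax governs.

$47896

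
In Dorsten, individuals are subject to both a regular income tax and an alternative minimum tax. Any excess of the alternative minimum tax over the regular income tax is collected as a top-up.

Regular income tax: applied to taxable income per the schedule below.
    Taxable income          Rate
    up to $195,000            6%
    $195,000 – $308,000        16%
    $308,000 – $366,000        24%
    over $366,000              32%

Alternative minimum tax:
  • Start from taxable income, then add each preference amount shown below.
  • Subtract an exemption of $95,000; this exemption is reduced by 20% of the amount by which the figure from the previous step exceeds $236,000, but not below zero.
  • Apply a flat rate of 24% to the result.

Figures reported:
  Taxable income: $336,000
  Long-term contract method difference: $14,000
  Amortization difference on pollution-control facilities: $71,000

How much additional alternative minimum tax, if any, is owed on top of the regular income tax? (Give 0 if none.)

Alternative minimum tax:
  Adjusted income: $336,000 + $14,000 + $71,000 = $421,000
  Exemption: $95,000 − 20% × ($421,000 − $236,000) = $95,000 − $37,000 = $58,000
  Base: $421,000 − $58,000 = $363,000
  $363,000 × 24% = $87,120

Regular income tax:
  $195,000 × 6% = $11,700
  $113,000 × 16% = $18,080
  $28,000 × 24% = $6,720
  → $36,500

Excess of alternative minimum tax over regular income tax: $87,120 − $36,500 = $50,620.

$50,620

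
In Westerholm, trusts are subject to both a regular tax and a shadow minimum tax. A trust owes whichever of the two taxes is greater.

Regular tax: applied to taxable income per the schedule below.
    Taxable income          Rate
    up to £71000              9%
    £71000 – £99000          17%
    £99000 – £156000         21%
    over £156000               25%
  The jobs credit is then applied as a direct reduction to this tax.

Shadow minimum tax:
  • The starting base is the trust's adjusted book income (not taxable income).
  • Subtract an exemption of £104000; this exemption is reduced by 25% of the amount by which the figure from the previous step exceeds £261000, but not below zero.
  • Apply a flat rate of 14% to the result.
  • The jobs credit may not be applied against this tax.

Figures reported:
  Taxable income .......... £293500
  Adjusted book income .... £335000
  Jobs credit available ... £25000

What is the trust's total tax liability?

£34930

Shadow minimum tax:
  Base (adjusted book income): £335000
  Exemption: £104000 − 25% × (£335000 − £261000) = £104000 − £18500 = £85500
  Base: £335000 − £85500 = £249500
  £249500 × 14% = £34930

Regular tax:
  £71000 × 9% = £6390
  £28000 × 17% = £4760
  £57000 × 21% = £11970
  £137500 × 25% = £34375
  → £57495
  Less jobs credit £25000 → £32495

£34930 > £32495, so the shadow minimum tax is the binding amount.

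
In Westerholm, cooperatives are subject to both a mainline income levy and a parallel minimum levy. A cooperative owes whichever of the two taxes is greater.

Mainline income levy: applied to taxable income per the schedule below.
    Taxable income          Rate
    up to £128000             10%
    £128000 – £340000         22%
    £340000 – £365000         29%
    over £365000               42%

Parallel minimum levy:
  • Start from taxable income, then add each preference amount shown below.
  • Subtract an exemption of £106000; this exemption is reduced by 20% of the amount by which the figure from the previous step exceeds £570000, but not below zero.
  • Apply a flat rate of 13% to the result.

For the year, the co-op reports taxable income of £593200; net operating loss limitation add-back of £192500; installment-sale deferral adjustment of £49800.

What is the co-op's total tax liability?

Mainline income levy:
  £128000 × 10% = £12800
  £212000 × 22% = £46640
  £25000 × 29% = £7250
  £228200 × 42% = £95844
  → £162534

Parallel minimum levy:
  Adjusted income: £593200 + £192500 + £49800 = £835500
  Exemption: £106000 − 20% × (£835500 − £570000) = £106000 − £53100 = £52900
  Base: £835500 − £52900 = £782600
  £782600 × 13% = £101738

£162534 > £101738, so the mainline income levy governs.

£162534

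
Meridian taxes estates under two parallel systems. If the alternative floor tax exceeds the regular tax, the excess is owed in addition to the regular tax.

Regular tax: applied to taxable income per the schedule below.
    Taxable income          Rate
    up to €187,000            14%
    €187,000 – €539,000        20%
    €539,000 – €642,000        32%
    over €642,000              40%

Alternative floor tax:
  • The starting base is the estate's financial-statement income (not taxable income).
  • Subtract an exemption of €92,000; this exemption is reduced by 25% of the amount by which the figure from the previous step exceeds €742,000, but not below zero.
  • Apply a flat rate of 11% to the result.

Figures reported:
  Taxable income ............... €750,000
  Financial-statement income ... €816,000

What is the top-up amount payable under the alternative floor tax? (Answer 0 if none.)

€0

Regular tax:
  €187,000 × 14% = €26,180
  €352,000 × 20% = €70,400
  €103,000 × 32% = €32,960
  €108,000 × 40% = €43,200
  → €172,740

Alternative floor tax:
  Base (financial-statement income): €816,000
  Exemption: €92,000 − 25% × (€816,000 − €742,000) = €92,000 − €18,500 = €73,500
  Base: €816,000 − €73,500 = €742,500
  €742,500 × 11% = €81,675

€81,675 ≤ €172,740, so no add-on is due.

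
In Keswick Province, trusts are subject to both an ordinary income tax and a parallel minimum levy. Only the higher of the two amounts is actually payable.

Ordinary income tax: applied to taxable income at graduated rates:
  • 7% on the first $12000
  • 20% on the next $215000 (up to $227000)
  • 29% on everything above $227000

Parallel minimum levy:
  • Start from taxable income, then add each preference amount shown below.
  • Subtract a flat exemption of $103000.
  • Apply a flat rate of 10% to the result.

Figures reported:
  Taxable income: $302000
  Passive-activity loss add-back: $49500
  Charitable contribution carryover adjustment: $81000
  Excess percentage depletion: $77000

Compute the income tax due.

$65590

Ordinary income tax:
  $12000 × 7% = $840
  $215000 × 20% = $43000
  $75000 × 29% = $21750
  → $65590

Parallel minimum levy:
  Adjusted income: $302000 + $49500 + $81000 + $77000 = $509500
  Less exemption $103000 → base $406500
  $406500 × 10% = $40650

$65590 > $40650, so the ordinary income tax governs.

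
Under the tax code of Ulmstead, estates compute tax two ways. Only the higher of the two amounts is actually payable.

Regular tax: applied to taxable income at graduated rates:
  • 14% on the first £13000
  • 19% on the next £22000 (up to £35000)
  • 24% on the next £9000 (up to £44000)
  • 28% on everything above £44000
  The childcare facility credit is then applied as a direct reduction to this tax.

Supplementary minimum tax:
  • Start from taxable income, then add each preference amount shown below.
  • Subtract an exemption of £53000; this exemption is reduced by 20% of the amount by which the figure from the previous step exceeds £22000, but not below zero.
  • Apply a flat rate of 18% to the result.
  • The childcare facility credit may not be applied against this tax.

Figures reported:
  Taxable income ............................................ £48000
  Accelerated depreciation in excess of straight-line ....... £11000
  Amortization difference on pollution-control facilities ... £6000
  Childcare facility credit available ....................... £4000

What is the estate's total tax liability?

Regular tax:
  £13000 × 14% = £1820
  £22000 × 19% = £4180
  £9000 × 24% = £2160
  £4000 × 28% = £1120
  → £9280
  Less childcare facility credit £4000 → £5280

Supplementary minimum tax:
  Adjusted income: £48000 + £11000 + £6000 = £65000
  Exemption: £53000 − 20% × (£65000 − £22000) = £53000 − £8600 = £44400
  Base: £65000 − £44400 = £20600
  £20600 × 18% = £3708

£5280 > £3708, so the regular tax governs.

£5280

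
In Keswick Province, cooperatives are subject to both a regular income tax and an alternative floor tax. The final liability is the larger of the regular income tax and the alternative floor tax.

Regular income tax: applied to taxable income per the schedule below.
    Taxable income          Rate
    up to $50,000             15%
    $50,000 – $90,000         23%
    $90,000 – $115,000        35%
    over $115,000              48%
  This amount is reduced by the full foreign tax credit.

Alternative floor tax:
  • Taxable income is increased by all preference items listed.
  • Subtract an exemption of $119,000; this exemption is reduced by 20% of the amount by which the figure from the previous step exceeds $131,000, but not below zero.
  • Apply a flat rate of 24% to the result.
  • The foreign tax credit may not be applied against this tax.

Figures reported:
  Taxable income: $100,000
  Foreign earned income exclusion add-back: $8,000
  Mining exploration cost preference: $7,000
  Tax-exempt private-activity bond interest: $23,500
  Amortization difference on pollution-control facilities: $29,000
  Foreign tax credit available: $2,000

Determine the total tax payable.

Regular income tax:
  $50,000 × 15% = $7,500
  $40,000 × 23% = $9,200
  $10,000 × 35% = $3,500
  → $20,200
  Less foreign tax credit $2,000 → $18,200

Alternative floor tax:
  Adjusted income: $100,000 + $8,000 + $7,000 + $23,500 + $29,000 = $167,500
  Exemption: $119,000 − 20% × ($167,500 − $131,000) = $119,000 − $7,300 = $111,700
  Base: $167,500 − $111,700 = $55,800
  $55,800 × 24% = $13,392

$18,200 > $13,392, so the regular income tax governs.

$18,200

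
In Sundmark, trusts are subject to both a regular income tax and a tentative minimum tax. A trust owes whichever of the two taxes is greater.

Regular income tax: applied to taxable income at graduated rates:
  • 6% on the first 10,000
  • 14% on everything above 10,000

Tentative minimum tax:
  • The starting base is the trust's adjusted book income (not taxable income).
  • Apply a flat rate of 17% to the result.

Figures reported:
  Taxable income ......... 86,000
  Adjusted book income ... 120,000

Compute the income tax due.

20,400

Regular income tax:
  10,000 × 6% = 600
  76,000 × 14% = 10,640
  → 11,240

Tentative minimum tax:
  Base (adjusted book income): 120,000
  120,000 × 17% = 20,400

20,400 > 11,240, so the tentative minimum tax is the binding amount.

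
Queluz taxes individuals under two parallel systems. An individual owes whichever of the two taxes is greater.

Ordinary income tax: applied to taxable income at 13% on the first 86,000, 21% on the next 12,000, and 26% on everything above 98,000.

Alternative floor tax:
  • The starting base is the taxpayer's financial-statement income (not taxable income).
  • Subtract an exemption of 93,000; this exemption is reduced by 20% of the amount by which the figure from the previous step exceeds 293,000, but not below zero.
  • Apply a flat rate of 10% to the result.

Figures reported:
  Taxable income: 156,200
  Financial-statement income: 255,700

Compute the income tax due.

Alternative floor tax:
  Base (financial-statement income): 255,700
  Exemption: 255,700 ≤ 293,000, so full 93,000 applies
  Base: 255,700 − 93,000 = 162,700
  162,700 × 10% = 16,270

Ordinary income tax:
  86,000 × 13% = 11,180
  12,000 × 21% = 2,520
  58,200 × 26% = 15,132
  → 28,832

28,832 > 16,270, so the ordinary income tax governs.

28,832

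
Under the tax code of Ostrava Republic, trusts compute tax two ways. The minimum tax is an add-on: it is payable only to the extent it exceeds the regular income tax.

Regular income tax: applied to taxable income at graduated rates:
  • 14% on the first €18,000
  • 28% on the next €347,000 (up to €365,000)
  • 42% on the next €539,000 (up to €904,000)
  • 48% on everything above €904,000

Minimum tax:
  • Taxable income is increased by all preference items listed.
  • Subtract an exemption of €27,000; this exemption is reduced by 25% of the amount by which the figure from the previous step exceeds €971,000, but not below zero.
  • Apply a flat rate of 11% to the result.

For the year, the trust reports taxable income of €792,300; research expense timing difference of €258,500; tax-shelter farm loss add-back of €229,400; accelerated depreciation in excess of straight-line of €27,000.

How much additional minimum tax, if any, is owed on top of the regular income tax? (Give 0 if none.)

Minimum tax:
  Adjusted income: €792,300 + €258,500 + €229,400 + €27,000 = €1,307,200
  Exemption: 25% × (€1,307,200 − €971,000) = €84,050 ≥ €27,000, so the exemption is fully phased out
  Base: €1,307,200 − €0 = €1,307,200
  €1,307,200 × 11% = €143,792

Regular income tax:
  €18,000 × 14% = €2,520
  €347,000 × 28% = €97,160
  €427,300 × 42% = €179,466
  → €279,146

€143,792 ≤ €279,146, so no add-on is due.

€0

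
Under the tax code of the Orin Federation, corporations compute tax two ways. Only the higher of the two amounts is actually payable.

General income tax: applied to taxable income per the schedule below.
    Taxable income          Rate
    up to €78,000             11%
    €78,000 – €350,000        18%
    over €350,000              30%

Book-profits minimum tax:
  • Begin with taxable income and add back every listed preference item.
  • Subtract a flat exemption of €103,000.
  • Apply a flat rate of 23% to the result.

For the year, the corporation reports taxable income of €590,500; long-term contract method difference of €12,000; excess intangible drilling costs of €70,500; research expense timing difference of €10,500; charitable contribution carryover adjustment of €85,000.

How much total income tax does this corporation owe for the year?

€153,065

Book-profits minimum tax:
  Adjusted income: €590,500 + €12,000 + €70,500 + €10,500 + €85,000 = €768,500
  Less exemption €103,000 → base €665,500
  €665,500 × 23% = €153,065

General income tax:
  €78,000 × 11% = €8,580
  €272,000 × 18% = €48,960
  €240,500 × 30% = €72,150
  → €129,690

€153,065 > €129,690, so the book-profits minimum tax is the binding amount.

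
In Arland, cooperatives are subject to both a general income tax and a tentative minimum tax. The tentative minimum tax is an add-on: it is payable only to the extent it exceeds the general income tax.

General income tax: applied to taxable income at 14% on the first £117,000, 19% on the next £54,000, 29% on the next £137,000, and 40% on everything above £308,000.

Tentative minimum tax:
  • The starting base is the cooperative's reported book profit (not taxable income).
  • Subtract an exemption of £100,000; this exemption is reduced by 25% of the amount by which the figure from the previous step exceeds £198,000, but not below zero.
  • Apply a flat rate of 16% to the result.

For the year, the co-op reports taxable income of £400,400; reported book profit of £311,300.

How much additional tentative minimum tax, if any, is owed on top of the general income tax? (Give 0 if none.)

£0

Tentative minimum tax:
  Base (reported book profit): £311,300
  Exemption: £100,000 − 25% × (£311,300 − £198,000) = £100,000 − £28,325 = £71,675
  Base: £311,300 − £71,675 = £239,625
  £239,625 × 16% = £38,340

General income tax:
  £117,000 × 14% = £16,380
  £54,000 × 19% = £10,260
  £137,000 × 29% = £39,730
  £92,400 × 40% = £36,960
  → £103,330

£38,340 ≤ £103,330, so no add-on is due.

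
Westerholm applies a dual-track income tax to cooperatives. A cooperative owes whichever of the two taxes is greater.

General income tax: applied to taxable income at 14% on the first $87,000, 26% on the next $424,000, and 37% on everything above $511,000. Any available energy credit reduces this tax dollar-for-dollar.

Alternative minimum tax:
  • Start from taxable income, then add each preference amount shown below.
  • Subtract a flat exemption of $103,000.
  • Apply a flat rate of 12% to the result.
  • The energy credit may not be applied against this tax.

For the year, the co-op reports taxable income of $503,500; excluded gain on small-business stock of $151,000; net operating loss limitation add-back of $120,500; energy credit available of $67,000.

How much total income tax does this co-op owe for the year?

Alternative minimum tax:
  Adjusted income: $503,500 + $151,000 + $120,500 = $775,000
  Less exemption $103,000 → base $672,000
  $672,000 × 12% = $80,640

General income tax:
  $87,000 × 14% = $12,180
  $416,500 × 26% = $108,290
  → $120,470
  Less energy credit $67,000 → $53,470

$80,640 > $53,470, so the alternative minimum tax is the binding amount.

$80,640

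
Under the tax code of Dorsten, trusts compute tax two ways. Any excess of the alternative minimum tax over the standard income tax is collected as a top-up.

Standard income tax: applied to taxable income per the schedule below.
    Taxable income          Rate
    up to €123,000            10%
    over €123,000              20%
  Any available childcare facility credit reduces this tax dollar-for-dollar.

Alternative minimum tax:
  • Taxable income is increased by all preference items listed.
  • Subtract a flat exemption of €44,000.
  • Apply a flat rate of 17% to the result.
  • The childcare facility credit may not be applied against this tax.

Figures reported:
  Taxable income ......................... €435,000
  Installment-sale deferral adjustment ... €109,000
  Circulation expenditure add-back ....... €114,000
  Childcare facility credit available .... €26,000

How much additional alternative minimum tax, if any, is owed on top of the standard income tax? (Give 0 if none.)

Alternative minimum tax:
  Adjusted income: €435,000 + €109,000 + €114,000 = €658,000
  Less exemption €44,000 → base €614,000
  €614,000 × 17% = €104,380

Standard income tax:
  €123,000 × 10% = €12,300
  €312,000 × 20% = €62,400
  → €74,700
  Less childcare facility credit €26,000 → €48,700

Excess of alternative minimum tax over standard income tax: €104,380 − €48,700 = €55,680.

€55,680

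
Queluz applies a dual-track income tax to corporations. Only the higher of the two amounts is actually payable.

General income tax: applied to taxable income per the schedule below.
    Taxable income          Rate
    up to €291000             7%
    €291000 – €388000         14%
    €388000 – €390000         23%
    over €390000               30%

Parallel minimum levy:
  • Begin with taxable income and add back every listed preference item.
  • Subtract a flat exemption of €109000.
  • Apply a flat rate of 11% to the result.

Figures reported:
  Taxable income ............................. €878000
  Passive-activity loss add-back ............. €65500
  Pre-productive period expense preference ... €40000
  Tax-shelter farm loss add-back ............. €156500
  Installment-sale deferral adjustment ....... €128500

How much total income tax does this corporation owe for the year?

Parallel minimum levy:
  Adjusted income: €878000 + €65500 + €40000 + €156500 + €128500 = €1268500
  Less exemption €109000 → base €1159500
  €1159500 × 11% = €127545

General income tax:
  €291000 × 7% = €20370
  €97000 × 14% = €13580
  €2000 × 23% = €460
  €488000 × 30% = €146400
  → €180810

€180810 > €127545, so the general income tax governs.

€180810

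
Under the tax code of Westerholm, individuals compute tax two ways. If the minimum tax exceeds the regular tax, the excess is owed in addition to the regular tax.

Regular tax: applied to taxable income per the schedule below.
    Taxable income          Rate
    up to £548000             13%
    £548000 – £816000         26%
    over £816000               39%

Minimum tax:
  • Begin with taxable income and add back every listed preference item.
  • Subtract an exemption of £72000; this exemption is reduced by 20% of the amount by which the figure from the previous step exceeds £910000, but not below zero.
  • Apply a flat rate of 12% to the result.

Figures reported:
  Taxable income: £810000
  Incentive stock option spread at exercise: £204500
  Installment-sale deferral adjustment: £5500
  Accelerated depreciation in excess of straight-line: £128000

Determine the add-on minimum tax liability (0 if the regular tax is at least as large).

Minimum tax:
  Adjusted income: £810000 + £204500 + £5500 + £128000 = £1148000
  Exemption: £72000 − 20% × (£1148000 − £910000) = £72000 − £47600 = £24400
  Base: £1148000 − £24400 = £1123600
  £1123600 × 12% = £134832

Regular tax:
  £548000 × 13% = £71240
  £262000 × 26% = £68120
  → £139360

£134832 ≤ £139360, so no add-on is due.

£0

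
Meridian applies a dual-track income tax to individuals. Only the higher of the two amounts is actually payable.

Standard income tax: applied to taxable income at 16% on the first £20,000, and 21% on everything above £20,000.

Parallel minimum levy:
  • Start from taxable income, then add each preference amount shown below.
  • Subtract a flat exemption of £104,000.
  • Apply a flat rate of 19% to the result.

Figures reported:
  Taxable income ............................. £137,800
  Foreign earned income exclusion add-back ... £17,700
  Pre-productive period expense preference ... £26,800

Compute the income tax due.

£27,938

Parallel minimum levy:
  Adjusted income: £137,800 + £17,700 + £26,800 = £182,300
  Less exemption £104,000 → base £78,300
  £78,300 × 19% = £14,877

Standard income tax:
  £20,000 × 16% = £3,200
  £117,800 × 21% = £24,738
  → £27,938

£27,938 > £14,877, so the standard income tax governs.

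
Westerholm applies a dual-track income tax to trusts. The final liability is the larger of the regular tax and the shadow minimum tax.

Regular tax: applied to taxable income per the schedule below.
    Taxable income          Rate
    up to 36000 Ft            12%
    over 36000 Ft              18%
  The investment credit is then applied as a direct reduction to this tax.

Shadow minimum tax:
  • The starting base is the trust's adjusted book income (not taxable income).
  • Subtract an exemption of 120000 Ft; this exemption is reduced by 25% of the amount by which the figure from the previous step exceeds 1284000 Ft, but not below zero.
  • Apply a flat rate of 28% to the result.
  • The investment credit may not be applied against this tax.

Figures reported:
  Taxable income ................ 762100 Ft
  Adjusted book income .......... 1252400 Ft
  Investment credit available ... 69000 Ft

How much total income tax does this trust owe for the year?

Regular tax:
  36000 Ft × 12% = 4320 Ft
  726100 Ft × 18% = 130698 Ft
  → 135018 Ft
  Less investment credit 69000 Ft → 66018 Ft

Shadow minimum tax:
  Base (adjusted book income): 1252400 Ft
  Exemption: 1252400 Ft ≤ 1284000 Ft, so full 120000 Ft applies
  Base: 1252400 Ft − 120000 Ft = 1132400 Ft
  1132400 Ft × 28% = 317072 Ft

317072 Ft > 66018 Ft, so the shadow minimum tax is the binding amount.

317072 Ft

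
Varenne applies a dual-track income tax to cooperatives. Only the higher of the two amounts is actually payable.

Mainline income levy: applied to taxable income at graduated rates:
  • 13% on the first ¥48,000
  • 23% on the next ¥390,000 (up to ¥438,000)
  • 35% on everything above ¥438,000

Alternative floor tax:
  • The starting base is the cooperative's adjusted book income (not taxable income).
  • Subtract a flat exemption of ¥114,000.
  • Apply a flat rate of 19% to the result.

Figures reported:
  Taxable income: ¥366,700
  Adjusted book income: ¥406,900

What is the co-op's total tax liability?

¥79,541

Alternative floor tax:
  Base (adjusted book income): ¥406,900
  Less exemption ¥114,000 → base ¥292,900
  ¥292,900 × 19% = ¥55,651

Mainline income levy:
  ¥48,000 × 13% = ¥6,240
  ¥318,700 × 23% = ¥73,301
  → ¥79,541

¥79,541 > ¥55,651, so the mainline income levy governs.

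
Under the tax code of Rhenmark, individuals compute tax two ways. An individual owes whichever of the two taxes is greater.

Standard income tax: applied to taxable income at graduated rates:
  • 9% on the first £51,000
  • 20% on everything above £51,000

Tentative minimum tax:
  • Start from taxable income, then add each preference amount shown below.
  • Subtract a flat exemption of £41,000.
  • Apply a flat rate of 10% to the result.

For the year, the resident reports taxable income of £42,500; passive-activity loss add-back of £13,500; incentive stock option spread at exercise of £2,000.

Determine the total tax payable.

£3,825

Tentative minimum tax:
  Adjusted income: £42,500 + £13,500 + £2,000 = £58,000
  Less exemption £41,000 → base £17,000
  £17,000 × 10% = £1,700

Standard income tax:
  £42,500 × 9% = £3,825

£3,825 > £1,700, so the standard income tax governs.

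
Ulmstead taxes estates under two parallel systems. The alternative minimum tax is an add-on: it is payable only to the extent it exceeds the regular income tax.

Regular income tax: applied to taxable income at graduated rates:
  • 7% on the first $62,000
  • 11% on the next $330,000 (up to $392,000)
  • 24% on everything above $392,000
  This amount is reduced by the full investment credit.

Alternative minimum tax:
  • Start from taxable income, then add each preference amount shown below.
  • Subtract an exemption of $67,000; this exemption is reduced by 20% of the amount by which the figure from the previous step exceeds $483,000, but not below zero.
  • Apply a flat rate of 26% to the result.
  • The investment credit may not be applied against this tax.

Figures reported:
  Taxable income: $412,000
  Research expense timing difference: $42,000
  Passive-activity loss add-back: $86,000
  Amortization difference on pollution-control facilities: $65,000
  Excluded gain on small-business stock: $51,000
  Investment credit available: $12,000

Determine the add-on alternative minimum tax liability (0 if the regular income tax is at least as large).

$128,696

Alternative minimum tax:
  Adjusted income: $412,000 + $42,000 + $86,000 + $65,000 + $51,000 = $656,000
  Exemption: $67,000 − 20% × ($656,000 − $483,000) = $67,000 − $34,600 = $32,400
  Base: $656,000 − $32,400 = $623,600
  $623,600 × 26% = $162,136

Regular income tax:
  $62,000 × 7% = $4,340
  $330,000 × 11% = $36,300
  $20,000 × 24% = $4,800
  → $45,440
  Less investment credit $12,000 → $33,440

Excess of alternative minimum tax over regular income tax: $162,136 − $33,440 = $128,696.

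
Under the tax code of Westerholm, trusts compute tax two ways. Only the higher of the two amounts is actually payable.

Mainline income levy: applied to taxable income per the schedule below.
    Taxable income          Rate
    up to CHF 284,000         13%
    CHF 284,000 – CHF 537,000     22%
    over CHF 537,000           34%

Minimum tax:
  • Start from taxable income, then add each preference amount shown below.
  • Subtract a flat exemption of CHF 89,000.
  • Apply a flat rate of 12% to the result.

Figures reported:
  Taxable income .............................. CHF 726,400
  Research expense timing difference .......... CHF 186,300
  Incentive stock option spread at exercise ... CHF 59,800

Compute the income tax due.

Minimum tax:
  Adjusted income: CHF 726,400 + CHF 186,300 + CHF 59,800 = CHF 972,500
  Less exemption CHF 89,000 → base CHF 883,500
  CHF 883,500 × 12% = CHF 106,020

Mainline income levy:
  CHF 284,000 × 13% = CHF 36,920
  CHF 253,000 × 22% = CHF 55,660
  CHF 189,400 × 34% = CHF 64,396
  → CHF 156,976

CHF 156,976 > CHF 106,020, so the mainline income levy governs.

CHF 156,976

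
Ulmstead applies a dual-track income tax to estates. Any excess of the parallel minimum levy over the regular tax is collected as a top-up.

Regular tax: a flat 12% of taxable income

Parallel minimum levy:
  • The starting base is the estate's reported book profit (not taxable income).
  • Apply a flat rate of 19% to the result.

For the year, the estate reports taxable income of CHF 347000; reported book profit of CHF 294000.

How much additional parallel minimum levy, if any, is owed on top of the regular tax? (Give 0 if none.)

CHF 14220

Regular tax:
  CHF 347000 × 12% = CHF 41640

Parallel minimum levy:
  Base (reported book profit): CHF 294000
  CHF 294000 × 19% = CHF 55860

Excess of parallel minimum levy over regular tax: CHF 55860 − CHF 41640 = CHF 14220.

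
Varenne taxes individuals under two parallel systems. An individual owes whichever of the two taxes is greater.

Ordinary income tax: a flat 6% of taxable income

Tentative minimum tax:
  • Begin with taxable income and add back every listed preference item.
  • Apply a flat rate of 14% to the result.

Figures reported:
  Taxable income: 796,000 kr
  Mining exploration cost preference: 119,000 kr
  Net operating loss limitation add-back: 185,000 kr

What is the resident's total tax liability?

Tentative minimum tax:
  Adjusted income: 796,000 kr + 119,000 kr + 185,000 kr = 1,100,000 kr
  1,100,000 kr × 14% = 154,000 kr

Ordinary income tax:
  796,000 kr × 6% = 47,760 kr

154,000 kr > 47,760 kr, so the tentative minimum tax is the binding amount.

154,000 kr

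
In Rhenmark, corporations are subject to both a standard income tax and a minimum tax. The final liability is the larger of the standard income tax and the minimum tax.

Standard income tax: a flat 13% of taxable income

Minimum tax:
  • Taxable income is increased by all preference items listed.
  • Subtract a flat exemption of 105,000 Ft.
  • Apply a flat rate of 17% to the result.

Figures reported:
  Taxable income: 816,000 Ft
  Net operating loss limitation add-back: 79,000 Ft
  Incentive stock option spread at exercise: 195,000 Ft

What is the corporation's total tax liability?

Minimum tax:
  Adjusted income: 816,000 Ft + 79,000 Ft + 195,000 Ft = 1,090,000 Ft
  Less exemption 105,000 Ft → base 985,000 Ft
  985,000 Ft × 17% = 167,450 Ft

Standard income tax:
  816,000 Ft × 13% = 106,080 Ft

167,450 Ft > 106,080 Ft, so the minimum tax is the binding amount.

167,450 Ft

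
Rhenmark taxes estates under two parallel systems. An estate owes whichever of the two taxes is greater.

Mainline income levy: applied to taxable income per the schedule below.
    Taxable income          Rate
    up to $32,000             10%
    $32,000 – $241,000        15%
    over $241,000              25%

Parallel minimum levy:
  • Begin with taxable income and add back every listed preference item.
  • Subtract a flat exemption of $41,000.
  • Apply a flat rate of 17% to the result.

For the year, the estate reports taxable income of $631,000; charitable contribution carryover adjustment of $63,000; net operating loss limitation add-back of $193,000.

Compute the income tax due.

Parallel minimum levy:
  Adjusted income: $631,000 + $63,000 + $193,000 = $887,000
  Less exemption $41,000 → base $846,000
  $846,000 × 17% = $143,820

Mainline income levy:
  $32,000 × 10% = $3,200
  $209,000 × 15% = $31,350
  $390,000 × 25% = $97,500
  → $132,050

$143,820 > $132,050, so the parallel minimum levy is the binding amount.

$143,820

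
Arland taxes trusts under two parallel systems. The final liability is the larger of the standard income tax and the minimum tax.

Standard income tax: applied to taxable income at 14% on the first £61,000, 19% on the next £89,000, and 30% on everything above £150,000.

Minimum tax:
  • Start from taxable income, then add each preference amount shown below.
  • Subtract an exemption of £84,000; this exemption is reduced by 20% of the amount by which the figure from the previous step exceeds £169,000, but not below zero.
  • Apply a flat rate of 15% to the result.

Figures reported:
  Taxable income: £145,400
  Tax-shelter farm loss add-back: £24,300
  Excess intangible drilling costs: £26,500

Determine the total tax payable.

£24,576

Standard income tax:
  £61,000 × 14% = £8,540
  £84,400 × 19% = £16,036
  → £24,576

Minimum tax:
  Adjusted income: £145,400 + £24,300 + £26,500 = £196,200
  Exemption: £84,000 − 20% × (£196,200 − £169,000) = £84,000 − £5,440 = £78,560
  Base: £196,200 − £78,560 = £117,640
  £117,640 × 15% = £17,646

£24,576 > £17,646, so the standard income tax governs.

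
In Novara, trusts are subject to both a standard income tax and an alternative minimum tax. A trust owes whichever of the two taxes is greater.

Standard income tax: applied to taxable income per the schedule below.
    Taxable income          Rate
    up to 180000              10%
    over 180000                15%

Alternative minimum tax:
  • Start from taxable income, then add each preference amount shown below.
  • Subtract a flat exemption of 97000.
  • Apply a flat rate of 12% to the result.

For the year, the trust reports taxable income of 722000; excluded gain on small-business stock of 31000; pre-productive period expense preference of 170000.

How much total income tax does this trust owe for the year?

99300

Alternative minimum tax:
  Adjusted income: 722000 + 31000 + 170000 = 923000
  Less exemption 97000 → base 826000
  826000 × 12% = 99120

Standard income tax:
  180000 × 10% = 18000
  542000 × 15% = 81300
  → 99300

99300 > 99120, so the standard income tax governs.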